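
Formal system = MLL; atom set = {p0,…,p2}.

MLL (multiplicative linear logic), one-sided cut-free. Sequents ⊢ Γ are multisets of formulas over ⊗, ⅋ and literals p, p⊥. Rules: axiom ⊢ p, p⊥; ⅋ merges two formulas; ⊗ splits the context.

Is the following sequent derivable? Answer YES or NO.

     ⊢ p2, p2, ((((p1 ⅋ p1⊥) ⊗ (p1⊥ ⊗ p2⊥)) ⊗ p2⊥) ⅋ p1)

Derivation trace:
[⅋]  ⊢ p2, p2, ((((p1 ⅋ p1⊥) ⊗ (p1⊥ ⊗ p2⊥)) ⊗ p2⊥) ⅋ p1)
  [⊗]  ⊢ p1, p2, p2, (((p1 ⅋ p1⊥) ⊗ (p1⊥ ⊗ p2⊥)) ⊗ p2⊥)
    [⊗]  ⊢ p1, p2, ((p1 ⅋ p1⊥) ⊗ (p1⊥ ⊗ p2⊥))
      [⅋]  ⊢ (p1 ⅋ p1⊥)
        [Ax]  ⊢ p1, p1⊥
      [⊗]  ⊢ p1, p2, (p1⊥ ⊗ p2⊥)
        [Ax]  ⊢ p1, p1⊥
        [Ax]  ⊢ p2, p2⊥
    [Ax]  ⊢ p2, p2⊥

Result: YES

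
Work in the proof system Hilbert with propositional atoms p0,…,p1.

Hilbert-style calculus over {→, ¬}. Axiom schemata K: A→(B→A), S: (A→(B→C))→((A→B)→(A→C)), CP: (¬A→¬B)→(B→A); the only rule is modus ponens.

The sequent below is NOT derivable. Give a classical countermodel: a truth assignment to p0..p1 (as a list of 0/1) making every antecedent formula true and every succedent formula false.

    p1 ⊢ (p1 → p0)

Search for a countermodel by truth-table:
  v=00: Γ:[p1=F] Δ:[(p1 → p0)=T] refutes=False
  v=01: Γ:[p1=T] Δ:[(p1 → p0)=F] refutes=True  ← countermodel

Result: [0, 1]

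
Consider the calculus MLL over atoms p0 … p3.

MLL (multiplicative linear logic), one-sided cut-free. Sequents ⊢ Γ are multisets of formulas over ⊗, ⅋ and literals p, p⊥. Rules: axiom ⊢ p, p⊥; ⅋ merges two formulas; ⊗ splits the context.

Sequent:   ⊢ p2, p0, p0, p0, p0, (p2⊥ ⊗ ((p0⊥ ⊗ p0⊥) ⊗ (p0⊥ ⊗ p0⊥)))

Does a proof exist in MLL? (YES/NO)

Derivation (root first):
[⊗]  ⊢ p2, p0, p0, p0, p0, (p2⊥ ⊗ ((p0⊥ ⊗ p0⊥) ⊗ (p0⊥ ⊗ p0⊥)))
  [Ax]  ⊢ p2, p2⊥
  [⊗]  ⊢ p0, p0, p0, p0, ((p0⊥ ⊗ p0⊥) ⊗ (p0⊥ ⊗ p0⊥))
    [⊗]  ⊢ p0, p0, (p0⊥ ⊗ p0⊥)
      [Ax]  ⊢ p0, p0⊥
      [Ax]  ⊢ p0, p0⊥
    [⊗]  ⊢ p0, p0, (p0⊥ ⊗ p0⊥)
      [Ax]  ⊢ p0, p0⊥
      [Ax]  ⊢ p0, p0⊥

Result: YES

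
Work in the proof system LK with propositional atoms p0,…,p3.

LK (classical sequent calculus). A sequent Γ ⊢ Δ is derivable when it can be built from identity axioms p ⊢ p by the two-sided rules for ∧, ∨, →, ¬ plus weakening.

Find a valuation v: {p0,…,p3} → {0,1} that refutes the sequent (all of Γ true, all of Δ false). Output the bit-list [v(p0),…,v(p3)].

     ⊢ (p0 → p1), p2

Enumerate valuations to refute Γ ⊢ Δ:
  v=0000: Γ:[] Δ:[(p0 → p1)=T, p2=F] refutes=False
  v=0001: Γ:[] Δ:[(p0 → p1)=T, p2=F] refutes=False
  v=0010: Γ:[] Δ:[(p0 → p1)=T, p2=T] refutes=False
  v=0011: Γ:[] Δ:[(p0 → p1)=T, p2=T] refutes=False
  v=0100: Γ:[] Δ:[(p0 → p1)=T, p2=F] refutes=False
  v=0101: Γ:[] Δ:[(p0 → p1)=T, p2=F] refutes=False
  v=0110: Γ:[] Δ:[(p0 → p1)=T, p2=T] refutes=False
  v=0111: Γ:[] Δ:[(p0 → p1)=T, p2=T] refutes=False
  v=1000: Γ:[] Δ:[(p0 → p1)=F, p2=F] refutes=True  ← countermodel

Result: [1, 0, 0, 0]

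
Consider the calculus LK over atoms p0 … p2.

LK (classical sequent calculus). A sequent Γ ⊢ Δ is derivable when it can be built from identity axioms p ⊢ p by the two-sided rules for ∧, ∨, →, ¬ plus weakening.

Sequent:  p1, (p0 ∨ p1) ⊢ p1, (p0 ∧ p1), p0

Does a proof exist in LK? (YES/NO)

Derivation (root first):
[WR] p1, (p0 ∨ p1) ⊢ p1, (p0 ∧ p1), p0
  [∧R] p1, (p0 ∨ p1) ⊢ p1, (p0 ∧ p1)
    [∨L] (p0 ∨ p1) ⊢ p1, p0
      [Ax] p0 ⊢ p0
      [Ax] p1 ⊢ p1
    [Ax] p1 ⊢ p1

Result: YES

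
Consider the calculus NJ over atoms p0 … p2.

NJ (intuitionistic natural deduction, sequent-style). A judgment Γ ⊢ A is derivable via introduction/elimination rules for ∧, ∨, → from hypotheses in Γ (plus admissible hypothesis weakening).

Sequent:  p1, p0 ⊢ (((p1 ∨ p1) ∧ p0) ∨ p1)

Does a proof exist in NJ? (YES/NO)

Derivation (root first):
[∨I₁] p1, p0 ⊢ (((p1 ∨ p1) ∧ p0) ∨ p1)
  [∧I] p1, p0 ⊢ ((p1 ∨ p1) ∧ p0)
    [∨I₁] p1 ⊢ (p1 ∨ p1)
      [Ax] p1 ⊢ p1
    [Ax] p0 ⊢ p0

Result: YES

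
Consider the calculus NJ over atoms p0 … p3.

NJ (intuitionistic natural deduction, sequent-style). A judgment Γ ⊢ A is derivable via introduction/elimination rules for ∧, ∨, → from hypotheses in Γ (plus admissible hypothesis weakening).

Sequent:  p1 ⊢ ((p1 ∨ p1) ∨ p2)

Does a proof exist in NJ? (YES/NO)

Derivation (root first):
[∨I₁] p1 ⊢ ((p1 ∨ p1) ∨ p2)
  [∨I₁] p1 ⊢ (p1 ∨ p1)
    [Ax] p1 ⊢ p1

Result: YES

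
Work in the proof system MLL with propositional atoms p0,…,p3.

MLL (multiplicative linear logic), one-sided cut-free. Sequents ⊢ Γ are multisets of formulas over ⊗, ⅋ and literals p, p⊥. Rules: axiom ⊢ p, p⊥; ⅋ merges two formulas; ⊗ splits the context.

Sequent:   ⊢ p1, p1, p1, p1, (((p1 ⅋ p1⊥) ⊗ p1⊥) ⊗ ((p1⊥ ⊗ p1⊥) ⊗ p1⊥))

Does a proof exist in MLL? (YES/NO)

Derivation (root first):
[⊗]  ⊢ p1, p1, p1, p1, (((p1 ⅋ p1⊥) ⊗ p1⊥) ⊗ ((p1⊥ ⊗ p1⊥) ⊗ p1⊥))
  [⊗]  ⊢ p1, ((p1 ⅋ p1⊥) ⊗ p1⊥)
    [⅋]  ⊢ (p1 ⅋ p1⊥)
      [Ax]  ⊢ p1, p1⊥
    [Ax]  ⊢ p1, p1⊥
  [⊗]  ⊢ p1, p1, p1, ((p1⊥ ⊗ p1⊥) ⊗ p1⊥)
    [⊗]  ⊢ p1, p1, (p1⊥ ⊗ p1⊥)
      [Ax]  ⊢ p1, p1⊥
      [Ax]  ⊢ p1, p1⊥
    [Ax]  ⊢ p1, p1⊥

Result: YES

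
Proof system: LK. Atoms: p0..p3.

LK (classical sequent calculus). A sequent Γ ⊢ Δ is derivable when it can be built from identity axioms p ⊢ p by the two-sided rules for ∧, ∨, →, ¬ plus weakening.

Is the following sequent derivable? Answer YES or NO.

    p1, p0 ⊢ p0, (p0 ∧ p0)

Proof tree:
[∧R] p1, p0 ⊢ p0, (p0 ∧ p0)
  [WR] p0 ⊢ p0, p0
    [Ax] p0 ⊢ p0
  [WL] p0, p1 ⊢ p0
    [Ax] p0 ⊢ p0

Result: YES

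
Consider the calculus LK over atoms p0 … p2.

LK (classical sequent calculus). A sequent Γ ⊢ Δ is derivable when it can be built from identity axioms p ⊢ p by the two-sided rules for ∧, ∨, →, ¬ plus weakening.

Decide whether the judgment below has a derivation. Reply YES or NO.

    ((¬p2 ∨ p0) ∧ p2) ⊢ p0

Proof tree:
[∧L] ((¬p2 ∨ p0) ∧ p2) ⊢ p0
  [∨L] p2, (¬p2 ∨ p0) ⊢ p0
    [¬L] p2, ¬p2 ⊢ 
      [Ax] p2 ⊢ p2
    [Ax] p0 ⊢ p0

Result: YES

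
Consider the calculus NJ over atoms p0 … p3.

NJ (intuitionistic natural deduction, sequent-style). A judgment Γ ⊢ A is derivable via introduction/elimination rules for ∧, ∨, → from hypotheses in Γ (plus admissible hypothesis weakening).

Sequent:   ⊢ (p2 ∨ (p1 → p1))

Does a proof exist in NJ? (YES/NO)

Derivation trace:
[∨I₂]  ⊢ (p2 ∨ (p1 → p1))
  [→I]  ⊢ (p1 → p1)
    [Ax] p1 ⊢ p1

Result: YES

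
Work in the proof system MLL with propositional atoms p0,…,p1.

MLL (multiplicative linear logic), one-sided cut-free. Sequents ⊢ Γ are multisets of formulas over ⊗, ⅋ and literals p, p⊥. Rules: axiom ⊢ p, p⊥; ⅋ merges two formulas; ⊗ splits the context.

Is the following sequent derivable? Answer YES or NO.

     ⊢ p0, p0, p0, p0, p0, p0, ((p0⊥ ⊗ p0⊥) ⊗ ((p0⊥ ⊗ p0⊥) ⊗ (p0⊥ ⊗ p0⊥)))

Derivation trace:
[⊗]  ⊢ p0, p0, p0, p0, p0, p0, ((p0⊥ ⊗ p0⊥) ⊗ ((p0⊥ ⊗ p0⊥) ⊗ (p0⊥ ⊗ p0⊥)))
  [⊗]  ⊢ p0, p0, (p0⊥ ⊗ p0⊥)
    [Ax]  ⊢ p0, p0⊥
    [Ax]  ⊢ p0, p0⊥
  [⊗]  ⊢ p0, p0, p0, p0, ((p0⊥ ⊗ p0⊥) ⊗ (p0⊥ ⊗ p0⊥))
    [⊗]  ⊢ p0, p0, (p0⊥ ⊗ p0⊥)
      [Ax]  ⊢ p0, p0⊥
      [Ax]  ⊢ p0, p0⊥
    [⊗]  ⊢ p0, p0, (p0⊥ ⊗ p0⊥)
      [Ax]  ⊢ p0, p0⊥
      [Ax]  ⊢ p0, p0⊥

Result: YES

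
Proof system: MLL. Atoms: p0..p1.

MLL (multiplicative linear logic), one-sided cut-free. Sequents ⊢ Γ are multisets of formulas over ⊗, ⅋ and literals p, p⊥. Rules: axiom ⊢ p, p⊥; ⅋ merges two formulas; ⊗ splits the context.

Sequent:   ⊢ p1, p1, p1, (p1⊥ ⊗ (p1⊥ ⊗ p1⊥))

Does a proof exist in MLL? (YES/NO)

Derivation (root first):
[⊗]  ⊢ p1, p1, p1, (p1⊥ ⊗ (p1⊥ ⊗ p1⊥))
  [Ax]  ⊢ p1, p1⊥
  [⊗]  ⊢ p1, p1, (p1⊥ ⊗ p1⊥)
    [Ax]  ⊢ p1, p1⊥
    [Ax]  ⊢ p1, p1⊥

Result: YES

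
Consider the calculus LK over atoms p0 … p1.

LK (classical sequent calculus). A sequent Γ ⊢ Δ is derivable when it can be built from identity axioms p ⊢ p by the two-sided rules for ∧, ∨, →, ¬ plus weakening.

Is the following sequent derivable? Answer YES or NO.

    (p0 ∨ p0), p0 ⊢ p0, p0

Derivation trace:
[WR] (p0 ∨ p0), p0 ⊢ p0, p0
  [WL] (p0 ∨ p0), p0 ⊢ p0
    [∨L] (p0 ∨ p0) ⊢ p0
      [Ax] p0 ⊢ p0
      [Ax] p0 ⊢ p0

Result: YES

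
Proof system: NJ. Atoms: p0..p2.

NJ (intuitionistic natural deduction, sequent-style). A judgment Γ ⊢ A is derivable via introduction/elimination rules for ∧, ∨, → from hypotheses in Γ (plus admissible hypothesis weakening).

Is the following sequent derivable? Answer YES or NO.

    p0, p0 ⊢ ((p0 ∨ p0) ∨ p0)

Proof tree:
[∨I₁] p0, p0 ⊢ ((p0 ∨ p0) ∨ p0)
  [Wk] p0, p0 ⊢ (p0 ∨ p0)
    [∨I₂] p0 ⊢ (p0 ∨ p0)
      [Ax] p0 ⊢ p0

Result: YES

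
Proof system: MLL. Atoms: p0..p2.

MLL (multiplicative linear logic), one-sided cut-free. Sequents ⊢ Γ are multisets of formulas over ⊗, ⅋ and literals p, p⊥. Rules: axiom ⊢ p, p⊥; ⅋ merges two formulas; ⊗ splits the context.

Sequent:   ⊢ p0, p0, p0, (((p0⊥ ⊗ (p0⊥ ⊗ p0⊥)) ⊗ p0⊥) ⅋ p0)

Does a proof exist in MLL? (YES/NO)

Derivation trace:
[⅋]  ⊢ p0, p0, p0, (((p0⊥ ⊗ (p0⊥ ⊗ p0⊥)) ⊗ p0⊥) ⅋ p0)
  [⊗]  ⊢ p0, p0, p0, p0, ((p0⊥ ⊗ (p0⊥ ⊗ p0⊥)) ⊗ p0⊥)
    [⊗]  ⊢ p0, p0, p0, (p0⊥ ⊗ (p0⊥ ⊗ p0⊥))
      [Ax]  ⊢ p0, p0⊥
      [⊗]  ⊢ p0, p0, (p0⊥ ⊗ p0⊥)
        [Ax]  ⊢ p0, p0⊥
        [Ax]  ⊢ p0, p0⊥
    [Ax]  ⊢ p0, p0⊥

Result: YES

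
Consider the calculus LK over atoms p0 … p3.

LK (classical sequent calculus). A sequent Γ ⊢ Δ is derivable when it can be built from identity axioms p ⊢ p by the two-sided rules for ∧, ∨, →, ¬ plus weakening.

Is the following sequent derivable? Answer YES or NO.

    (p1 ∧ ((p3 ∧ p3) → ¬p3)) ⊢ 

Search for a countermodel by truth-table:
  v=0000: Γ:[(p1 ∧ ((p3 ∧ p3) → ¬p3))=F] Δ:[] refutes=False
  v=0001: Γ:[(p1 ∧ ((p3 ∧ p3) → ¬p3))=F] Δ:[] refutes=False
  v=0010: Γ:[(p1 ∧ ((p3 ∧ p3) → ¬p3))=F] Δ:[] refutes=False
  v=0011: Γ:[(p1 ∧ ((p3 ∧ p3) → ¬p3))=F] Δ:[] refutes=False
  v=0100: Γ:[(p1 ∧ ((p3 ∧ p3) → ¬p3))=T] Δ:[] refutes=True  ← countermodel

Result: NO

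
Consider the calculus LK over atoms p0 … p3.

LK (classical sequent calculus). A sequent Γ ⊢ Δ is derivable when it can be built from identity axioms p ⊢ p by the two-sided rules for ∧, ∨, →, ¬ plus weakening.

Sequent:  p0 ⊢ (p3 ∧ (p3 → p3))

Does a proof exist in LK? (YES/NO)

Search for a countermodel by truth-table:
  v=0000: Γ:[p0=F] Δ:[(p3 ∧ (p3 → p3))=F] refutes=False
  v=0001: Γ:[p0=F] Δ:[(p3 ∧ (p3 → p3))=T] refutes=False
  v=0010: Γ:[p0=F] Δ:[(p3 ∧ (p3 → p3))=F] refutes=False
  v=0011: Γ:[p0=F] Δ:[(p3 ∧ (p3 → p3))=T] refutes=False
  v=0100: Γ:[p0=F] Δ:[(p3 ∧ (p3 → p3))=F] refutes=False
  v=0101: Γ:[p0=F] Δ:[(p3 ∧ (p3 → p3))=T] refutes=False
  v=0110: Γ:[p0=F] Δ:[(p3 ∧ (p3 → p3))=F] refutes=False
  v=0111: Γ:[p0=F] Δ:[(p3 ∧ (p3 → p3))=T] refutes=False
  v=1000: Γ:[p0=T] Δ:[(p3 ∧ (p3 → p3))=F] refutes=True  ← countermodel

Result: NO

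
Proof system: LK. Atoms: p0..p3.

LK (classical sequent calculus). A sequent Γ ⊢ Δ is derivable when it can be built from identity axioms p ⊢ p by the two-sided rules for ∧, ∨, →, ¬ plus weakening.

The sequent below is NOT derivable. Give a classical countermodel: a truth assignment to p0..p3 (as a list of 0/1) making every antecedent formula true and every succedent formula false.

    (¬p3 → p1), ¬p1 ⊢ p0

Enumerate valuations to refute Γ ⊢ Δ:
  v=0000: Γ:[(¬p3 → p1)=F, ¬p1=T] Δ:[p0=F] refutes=False
  v=0001: Γ:[(¬p3 → p1)=T, ¬p1=T] Δ:[p0=F] refutes=True  ← countermodel

Result: [0, 0, 0, 1]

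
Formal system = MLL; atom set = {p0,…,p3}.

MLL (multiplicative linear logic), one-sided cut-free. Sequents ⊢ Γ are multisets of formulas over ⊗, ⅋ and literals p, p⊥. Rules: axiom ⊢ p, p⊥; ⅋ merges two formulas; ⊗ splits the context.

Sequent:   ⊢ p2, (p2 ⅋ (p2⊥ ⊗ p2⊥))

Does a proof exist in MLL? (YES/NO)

Derivation trace:
[⅋]  ⊢ p2, (p2 ⅋ (p2⊥ ⊗ p2⊥))
  [⊗]  ⊢ p2, p2, (p2⊥ ⊗ p2⊥)
    [Ax]  ⊢ p2, p2⊥
    [Ax]  ⊢ p2, p2⊥

Result: YES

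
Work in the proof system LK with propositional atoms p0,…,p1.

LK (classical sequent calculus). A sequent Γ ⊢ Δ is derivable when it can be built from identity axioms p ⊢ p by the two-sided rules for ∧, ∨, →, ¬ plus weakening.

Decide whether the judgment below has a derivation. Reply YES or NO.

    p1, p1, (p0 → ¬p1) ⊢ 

Truth-table refutation:
  v=00: Γ:[p1=F, p1=F, (p0 → ¬p1)=T] Δ:[] refutes=False
  v=01: Γ:[p1=T, p1=T, (p0 → ¬p1)=T] Δ:[] refutes=True  ← countermodel

Result: NO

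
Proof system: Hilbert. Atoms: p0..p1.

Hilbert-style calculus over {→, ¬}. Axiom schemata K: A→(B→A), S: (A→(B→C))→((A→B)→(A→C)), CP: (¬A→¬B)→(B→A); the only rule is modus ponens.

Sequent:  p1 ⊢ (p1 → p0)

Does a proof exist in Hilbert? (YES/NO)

Search for a countermodel by truth-table:
  v=00: Γ:[p1=F] Δ:[(p1 → p0)=T] refutes=False
  v=01: Γ:[p1=T] Δ:[(p1 → p0)=F] refutes=True  ← countermodel

Result: NO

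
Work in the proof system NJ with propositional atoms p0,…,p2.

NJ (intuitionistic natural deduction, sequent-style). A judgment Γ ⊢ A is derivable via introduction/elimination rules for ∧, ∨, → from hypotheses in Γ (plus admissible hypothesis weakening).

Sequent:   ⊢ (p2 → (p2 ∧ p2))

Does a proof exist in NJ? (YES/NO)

Proof tree:
[→I]  ⊢ (p2 → (p2 ∧ p2))
  [∧I] p2 ⊢ (p2 ∧ p2)
    [Ax] p2 ⊢ p2
    [Ax] p2 ⊢ p2

Result: YES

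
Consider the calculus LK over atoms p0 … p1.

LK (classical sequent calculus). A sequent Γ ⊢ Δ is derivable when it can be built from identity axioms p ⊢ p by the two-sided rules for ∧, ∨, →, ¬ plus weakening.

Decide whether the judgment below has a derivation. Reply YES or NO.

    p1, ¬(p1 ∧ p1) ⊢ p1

Proof tree:
[WR] p1, ¬(p1 ∧ p1) ⊢ p1
  [¬L] p1, ¬(p1 ∧ p1) ⊢ 
    [∧R] p1 ⊢ (p1 ∧ p1)
      [Ax] p1 ⊢ p1
      [Ax] p1 ⊢ p1

Result: YES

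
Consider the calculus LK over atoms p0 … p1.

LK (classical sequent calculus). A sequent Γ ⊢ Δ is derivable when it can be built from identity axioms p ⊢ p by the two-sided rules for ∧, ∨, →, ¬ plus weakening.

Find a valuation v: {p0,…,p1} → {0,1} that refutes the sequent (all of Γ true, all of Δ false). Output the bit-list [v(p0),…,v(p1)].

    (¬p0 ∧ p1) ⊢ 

Enumerate valuations to refute Γ ⊢ Δ:
  v=00: Γ:[(¬p0 ∧ p1)=F] Δ:[] refutes=False
  v=01: Γ:[(¬p0 ∧ p1)=T] Δ:[] refutes=True  ← countermodel

Result: [0, 1]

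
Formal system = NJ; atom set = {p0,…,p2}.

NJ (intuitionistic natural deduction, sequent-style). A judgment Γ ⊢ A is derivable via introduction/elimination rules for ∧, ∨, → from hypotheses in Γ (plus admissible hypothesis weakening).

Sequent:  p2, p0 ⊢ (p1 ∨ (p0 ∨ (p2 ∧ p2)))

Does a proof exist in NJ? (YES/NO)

Proof tree:
[Wk] p2, p0 ⊢ (p1 ∨ (p0 ∨ (p2 ∧ p2)))
  [∨I₂] p2 ⊢ (p1 ∨ (p0 ∨ (p2 ∧ p2)))
    [∨I₂] p2 ⊢ (p0 ∨ (p2 ∧ p2))
      [∧I] p2 ⊢ (p2 ∧ p2)
        [Ax] p2 ⊢ p2
        [Ax] p2 ⊢ p2

Result: YES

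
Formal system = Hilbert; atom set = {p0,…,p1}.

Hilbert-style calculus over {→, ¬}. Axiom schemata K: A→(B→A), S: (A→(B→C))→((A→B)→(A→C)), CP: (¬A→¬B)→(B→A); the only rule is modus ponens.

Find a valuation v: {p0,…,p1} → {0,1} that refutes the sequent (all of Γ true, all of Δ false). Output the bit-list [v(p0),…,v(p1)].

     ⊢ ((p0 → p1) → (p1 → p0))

Enumerate valuations to refute Γ ⊢ Δ:
  v=00: Γ:[] Δ:[((p0 → p1) → (p1 → p0))=T] refutes=False
  v=01: Γ:[] Δ:[((p0 → p1) → (p1 → p0))=F] refutes=True  ← countermodel

Result: [0, 1]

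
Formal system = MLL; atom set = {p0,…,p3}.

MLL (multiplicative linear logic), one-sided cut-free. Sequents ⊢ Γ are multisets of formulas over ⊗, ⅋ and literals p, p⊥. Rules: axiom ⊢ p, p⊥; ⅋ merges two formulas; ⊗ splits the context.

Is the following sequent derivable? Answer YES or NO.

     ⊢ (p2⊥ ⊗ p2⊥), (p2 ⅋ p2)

Derivation (root first):
[⅋]  ⊢ (p2⊥ ⊗ p2⊥), (p2 ⅋ p2)
  [⊗]  ⊢ p2, p2, (p2⊥ ⊗ p2⊥)
    [Ax]  ⊢ p2, p2⊥
    [Ax]  ⊢ p2, p2⊥

Result: YES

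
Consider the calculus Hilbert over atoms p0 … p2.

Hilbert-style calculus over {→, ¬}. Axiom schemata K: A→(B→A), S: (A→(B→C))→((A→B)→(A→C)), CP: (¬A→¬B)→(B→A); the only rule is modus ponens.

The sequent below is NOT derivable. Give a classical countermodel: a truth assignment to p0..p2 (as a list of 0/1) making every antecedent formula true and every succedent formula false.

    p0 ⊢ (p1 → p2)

Enumerate valuations to refute Γ ⊢ Δ:
  v=000: Γ:[p0=F] Δ:[(p1 → p2)=T] refutes=False
  v=001: Γ:[p0=F] Δ:[(p1 → p2)=T] refutes=False
  v=010: Γ:[p0=F] Δ:[(p1 → p2)=F] refutes=False
  v=011: Γ:[p0=F] Δ:[(p1 → p2)=T] refutes=False
  v=100: Γ:[p0=T] Δ:[(p1 → p2)=T] refutes=False
  v=101: Γ:[p0=T] Δ:[(p1 → p2)=T] refutes=False
  v=110: Γ:[p0=T] Δ:[(p1 → p2)=F] refutes=True  ← countermodel

Result: [1, 1, 0]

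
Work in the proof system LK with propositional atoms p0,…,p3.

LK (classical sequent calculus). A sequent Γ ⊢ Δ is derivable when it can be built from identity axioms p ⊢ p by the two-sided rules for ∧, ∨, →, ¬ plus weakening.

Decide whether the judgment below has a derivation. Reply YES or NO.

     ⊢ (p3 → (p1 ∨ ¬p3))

Search for a countermodel by truth-table:
  v=0000: Γ:[] Δ:[(p3 → (p1 ∨ ¬p3))=T] refutes=False
  v=0001: Γ:[] Δ:[(p3 → (p1 ∨ ¬p3))=F] refutes=True  ← countermodel

Result: NO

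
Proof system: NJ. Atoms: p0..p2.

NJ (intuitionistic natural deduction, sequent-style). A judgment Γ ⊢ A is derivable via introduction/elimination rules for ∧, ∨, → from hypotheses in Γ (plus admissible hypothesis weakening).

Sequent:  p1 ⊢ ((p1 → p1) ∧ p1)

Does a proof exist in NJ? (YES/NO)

Derivation (root first):
[∧I] p1 ⊢ ((p1 → p1) ∧ p1)
  [→I]  ⊢ (p1 → p1)
    [Ax] p1 ⊢ p1
  [Ax] p1 ⊢ p1

Result: YES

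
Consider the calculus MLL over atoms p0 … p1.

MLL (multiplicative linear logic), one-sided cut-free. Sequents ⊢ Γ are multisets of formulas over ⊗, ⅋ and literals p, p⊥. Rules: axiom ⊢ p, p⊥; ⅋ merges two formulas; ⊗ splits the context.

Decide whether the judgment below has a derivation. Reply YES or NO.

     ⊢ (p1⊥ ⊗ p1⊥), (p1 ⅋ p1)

Proof tree:
[⅋]  ⊢ (p1⊥ ⊗ p1⊥), (p1 ⅋ p1)
  [⊗]  ⊢ p1, p1, (p1⊥ ⊗ p1⊥)
    [Ax]  ⊢ p1, p1⊥
    [Ax]  ⊢ p1, p1⊥

Result: YES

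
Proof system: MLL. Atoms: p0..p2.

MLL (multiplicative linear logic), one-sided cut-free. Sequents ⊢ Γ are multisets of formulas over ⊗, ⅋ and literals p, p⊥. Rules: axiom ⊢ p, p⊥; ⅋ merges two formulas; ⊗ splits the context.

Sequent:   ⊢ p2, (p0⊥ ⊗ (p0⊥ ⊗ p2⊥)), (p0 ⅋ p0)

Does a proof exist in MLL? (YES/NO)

Derivation (root first):
[⅋]  ⊢ p2, (p0⊥ ⊗ (p0⊥ ⊗ p2⊥)), (p0 ⅋ p0)
  [⊗]  ⊢ p0, p0, p2, (p0⊥ ⊗ (p0⊥ ⊗ p2⊥))
    [Ax]  ⊢ p0, p0⊥
    [⊗]  ⊢ p0, p2, (p0⊥ ⊗ p2⊥)
      [Ax]  ⊢ p0, p0⊥
      [Ax]  ⊢ p2, p2⊥

Result: YES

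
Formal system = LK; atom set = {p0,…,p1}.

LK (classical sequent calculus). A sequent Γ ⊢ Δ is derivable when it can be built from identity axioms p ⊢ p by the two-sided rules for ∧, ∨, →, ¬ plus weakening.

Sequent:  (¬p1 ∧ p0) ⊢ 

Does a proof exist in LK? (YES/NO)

Truth-table refutation:
  v=00: Γ:[(¬p1 ∧ p0)=F] Δ:[] refutes=False
  v=01: Γ:[(¬p1 ∧ p0)=F] Δ:[] refutes=False
  v=10: Γ:[(¬p1 ∧ p0)=T] Δ:[] refutes=True  ← countermodel

Result: NO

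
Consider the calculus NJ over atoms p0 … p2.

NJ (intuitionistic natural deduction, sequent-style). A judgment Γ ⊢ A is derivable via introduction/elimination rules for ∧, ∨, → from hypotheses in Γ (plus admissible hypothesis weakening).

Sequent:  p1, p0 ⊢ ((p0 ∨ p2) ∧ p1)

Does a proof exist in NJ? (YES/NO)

Derivation trace:
[∧I] p1, p0 ⊢ ((p0 ∨ p2) ∧ p1)
  [∨I₁] p0 ⊢ (p0 ∨ p2)
    [Ax] p0 ⊢ p0
  [Ax] p1 ⊢ p1

Result: YES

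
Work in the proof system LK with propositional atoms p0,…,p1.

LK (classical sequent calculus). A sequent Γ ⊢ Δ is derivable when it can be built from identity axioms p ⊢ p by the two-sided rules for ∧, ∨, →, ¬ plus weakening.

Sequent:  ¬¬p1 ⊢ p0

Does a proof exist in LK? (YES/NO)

Search for a countermodel by truth-table:
  v=00: Γ:[¬¬p1=F] Δ:[p0=F] refutes=False
  v=01: Γ:[¬¬p1=T] Δ:[p0=F] refutes=True  ← countermodel

Result: NO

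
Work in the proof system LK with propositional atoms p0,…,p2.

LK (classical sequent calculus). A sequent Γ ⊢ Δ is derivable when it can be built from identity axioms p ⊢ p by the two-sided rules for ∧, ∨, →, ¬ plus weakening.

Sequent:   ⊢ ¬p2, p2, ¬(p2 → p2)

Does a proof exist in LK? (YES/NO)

Derivation trace:
[¬R]  ⊢ ¬p2, p2, ¬(p2 → p2)
  [→L] (p2 → p2) ⊢ ¬p2, p2
    [WR]  ⊢ p2, ¬p2, p2
      [¬R]  ⊢ p2, ¬p2
        [Ax] p2 ⊢ p2
    [Ax] p2 ⊢ p2

Result: YES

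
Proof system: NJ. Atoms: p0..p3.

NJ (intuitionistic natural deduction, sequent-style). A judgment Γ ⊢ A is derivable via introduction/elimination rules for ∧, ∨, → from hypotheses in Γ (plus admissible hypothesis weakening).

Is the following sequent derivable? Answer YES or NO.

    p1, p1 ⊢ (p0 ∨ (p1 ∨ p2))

Derivation trace:
[∨I₂] p1, p1 ⊢ (p0 ∨ (p1 ∨ p2))
  [Wk] p1, p1 ⊢ (p1 ∨ p2)
    [∨I₁] p1 ⊢ (p1 ∨ p2)
      [Ax] p1 ⊢ p1

Result: YES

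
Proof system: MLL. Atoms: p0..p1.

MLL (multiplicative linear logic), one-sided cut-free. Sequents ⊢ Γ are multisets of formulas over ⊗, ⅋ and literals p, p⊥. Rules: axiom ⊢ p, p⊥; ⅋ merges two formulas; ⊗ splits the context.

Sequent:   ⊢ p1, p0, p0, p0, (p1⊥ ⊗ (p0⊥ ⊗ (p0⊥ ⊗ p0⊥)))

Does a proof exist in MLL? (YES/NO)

Proof tree:
[⊗]  ⊢ p1, p0, p0, p0, (p1⊥ ⊗ (p0⊥ ⊗ (p0⊥ ⊗ p0⊥)))
  [Ax]  ⊢ p1, p1⊥
  [⊗]  ⊢ p0, p0, p0, (p0⊥ ⊗ (p0⊥ ⊗ p0⊥))
    [Ax]  ⊢ p0, p0⊥
    [⊗]  ⊢ p0, p0, (p0⊥ ⊗ p0⊥)
      [Ax]  ⊢ p0, p0⊥
      [Ax]  ⊢ p0, p0⊥

Result: YES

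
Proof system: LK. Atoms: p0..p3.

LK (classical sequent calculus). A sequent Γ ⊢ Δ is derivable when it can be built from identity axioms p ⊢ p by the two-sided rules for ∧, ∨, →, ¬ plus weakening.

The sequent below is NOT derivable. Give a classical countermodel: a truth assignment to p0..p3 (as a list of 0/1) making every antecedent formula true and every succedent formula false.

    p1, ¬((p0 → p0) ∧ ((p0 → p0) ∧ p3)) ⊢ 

Truth-table refutation:
  v=0000: Γ:[p1=F, ¬((p0 → p0) ∧ ((p0 → p0) ∧ p3))=T] Δ:[] refutes=False
  v=0001: Γ:[p1=F, ¬((p0 → p0) ∧ ((p0 → p0) ∧ p3))=F] Δ:[] refutes=False
  v=0010: Γ:[p1=F, ¬((p0 → p0) ∧ ((p0 → p0) ∧ p3))=T] Δ:[] refutes=False
  v=0011: Γ:[p1=F, ¬((p0 → p0) ∧ ((p0 → p0) ∧ p3))=F] Δ:[] refutes=False
  v=0100: Γ:[p1=T, ¬((p0 → p0) ∧ ((p0 → p0) ∧ p3))=T] Δ:[] refutes=True  ← countermodel

Result: [0, 1, 0, 0]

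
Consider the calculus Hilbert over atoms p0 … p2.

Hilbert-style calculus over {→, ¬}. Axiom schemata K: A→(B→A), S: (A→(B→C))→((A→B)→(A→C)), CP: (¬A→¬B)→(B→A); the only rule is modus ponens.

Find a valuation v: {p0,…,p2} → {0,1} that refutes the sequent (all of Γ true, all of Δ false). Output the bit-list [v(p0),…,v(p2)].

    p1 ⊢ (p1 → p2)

Enumerate valuations to refute Γ ⊢ Δ:
  v=000: Γ:[p1=F] Δ:[(p1 → p2)=T] refutes=False
  v=001: Γ:[p1=F] Δ:[(p1 → p2)=T] refutes=False
  v=010: Γ:[p1=T] Δ:[(p1 → p2)=F] refutes=True  ← countermodel

Result: [0, 1, 0]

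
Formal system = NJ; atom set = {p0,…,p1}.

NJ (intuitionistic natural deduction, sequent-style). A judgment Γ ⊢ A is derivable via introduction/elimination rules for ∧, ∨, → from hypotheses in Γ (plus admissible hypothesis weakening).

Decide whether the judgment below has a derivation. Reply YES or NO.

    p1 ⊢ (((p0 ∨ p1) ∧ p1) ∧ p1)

Derivation (root first):
[∧I] p1 ⊢ (((p0 ∨ p1) ∧ p1) ∧ p1)
  [∧I] p1 ⊢ ((p0 ∨ p1) ∧ p1)
    [∨I₂] p1 ⊢ (p0 ∨ p1)
      [Ax] p1 ⊢ p1
    [Ax] p1 ⊢ p1
  [Wk] p1, p1 ⊢ p1
    [Ax] p1 ⊢ p1

Result: YES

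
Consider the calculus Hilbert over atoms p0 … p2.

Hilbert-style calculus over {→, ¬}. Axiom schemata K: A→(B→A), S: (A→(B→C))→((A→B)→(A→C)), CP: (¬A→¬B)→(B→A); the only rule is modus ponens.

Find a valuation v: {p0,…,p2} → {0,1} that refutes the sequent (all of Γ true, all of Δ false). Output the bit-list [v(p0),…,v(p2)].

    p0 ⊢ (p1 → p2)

Truth-table refutation:
  v=000: Γ:[p0=F] Δ:[(p1 → p2)=T] refutes=False
  v=001: Γ:[p0=F] Δ:[(p1 → p2)=T] refutes=False
  v=010: Γ:[p0=F] Δ:[(p1 → p2)=F] refutes=False
  v=011: Γ:[p0=F] Δ:[(p1 → p2)=T] refutes=False
  v=100: Γ:[p0=T] Δ:[(p1 → p2)=T] refutes=False
  v=101: Γ:[p0=T] Δ:[(p1 → p2)=T] refutes=False
  v=110: Γ:[p0=T] Δ:[(p1 → p2)=F] refutes=True  ← countermodel

Result: [1, 1, 0]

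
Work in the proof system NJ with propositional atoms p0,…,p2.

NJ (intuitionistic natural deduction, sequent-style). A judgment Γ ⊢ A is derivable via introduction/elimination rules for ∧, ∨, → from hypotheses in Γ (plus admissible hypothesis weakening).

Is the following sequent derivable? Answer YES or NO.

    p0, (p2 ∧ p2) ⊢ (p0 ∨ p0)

Derivation (root first):
[∨I₁] p0, (p2 ∧ p2) ⊢ (p0 ∨ p0)
  [Wk] p0, (p2 ∧ p2) ⊢ p0
    [→E] p0 ⊢ p0
      [→I]  ⊢ (p0 → p0)
        [Ax] p0 ⊢ p0
      [Ax] p0 ⊢ p0

Result: YES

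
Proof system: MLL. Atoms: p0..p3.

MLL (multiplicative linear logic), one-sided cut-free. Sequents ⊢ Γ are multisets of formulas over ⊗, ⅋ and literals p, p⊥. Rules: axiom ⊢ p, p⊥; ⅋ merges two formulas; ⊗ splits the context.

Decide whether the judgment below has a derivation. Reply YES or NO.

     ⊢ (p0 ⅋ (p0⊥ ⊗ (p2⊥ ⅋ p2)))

Derivation trace:
[⅋]  ⊢ (p0 ⅋ (p0⊥ ⊗ (p2⊥ ⅋ p2)))
  [⊗]  ⊢ p0, (p0⊥ ⊗ (p2⊥ ⅋ p2))
    [Ax]  ⊢ p0, p0⊥
    [⅋]  ⊢ (p2⊥ ⅋ p2)
      [Ax]  ⊢ p2, p2⊥

Result: YES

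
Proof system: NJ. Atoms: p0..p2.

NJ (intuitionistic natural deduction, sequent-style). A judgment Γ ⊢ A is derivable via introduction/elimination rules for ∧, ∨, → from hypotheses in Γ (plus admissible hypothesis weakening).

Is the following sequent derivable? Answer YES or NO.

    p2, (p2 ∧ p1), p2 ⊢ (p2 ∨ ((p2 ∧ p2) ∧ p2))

Derivation (root first):
[Wk] p2, (p2 ∧ p1), p2 ⊢ (p2 ∨ ((p2 ∧ p2) ∧ p2))
  [∨I₂] p2, (p2 ∧ p1) ⊢ (p2 ∨ ((p2 ∧ p2) ∧ p2))
    [∧I] p2, (p2 ∧ p1) ⊢ ((p2 ∧ p2) ∧ p2)
      [∧I] p2 ⊢ (p2 ∧ p2)
        [Ax] p2 ⊢ p2
        [Ax] p2 ⊢ p2
      [Wk] p2, (p2 ∧ p1) ⊢ p2
        [Ax] p2 ⊢ p2

Result: YES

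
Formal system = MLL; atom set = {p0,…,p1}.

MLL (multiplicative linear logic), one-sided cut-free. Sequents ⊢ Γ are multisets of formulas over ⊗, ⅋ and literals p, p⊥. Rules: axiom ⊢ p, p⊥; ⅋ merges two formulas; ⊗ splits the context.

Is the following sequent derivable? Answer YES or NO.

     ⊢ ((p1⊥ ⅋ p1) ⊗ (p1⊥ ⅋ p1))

Derivation (root first):
[⊗]  ⊢ ((p1⊥ ⅋ p1) ⊗ (p1⊥ ⅋ p1))
  [⅋]  ⊢ (p1⊥ ⅋ p1)
    [Ax]  ⊢ p1, p1⊥
  [⅋]  ⊢ (p1⊥ ⅋ p1)
    [Ax]  ⊢ p1, p1⊥

Result: YES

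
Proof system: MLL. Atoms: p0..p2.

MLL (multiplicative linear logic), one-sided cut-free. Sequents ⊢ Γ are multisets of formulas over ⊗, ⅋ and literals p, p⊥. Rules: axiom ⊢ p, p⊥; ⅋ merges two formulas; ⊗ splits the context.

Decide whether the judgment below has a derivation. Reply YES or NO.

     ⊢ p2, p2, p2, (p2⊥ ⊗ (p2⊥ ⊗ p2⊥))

Derivation trace:
[⊗]  ⊢ p2, p2, p2, (p2⊥ ⊗ (p2⊥ ⊗ p2⊥))
  [Ax]  ⊢ p2, p2⊥
  [⊗]  ⊢ p2, p2, (p2⊥ ⊗ p2⊥)
    [Ax]  ⊢ p2, p2⊥
    [Ax]  ⊢ p2, p2⊥

Result: YES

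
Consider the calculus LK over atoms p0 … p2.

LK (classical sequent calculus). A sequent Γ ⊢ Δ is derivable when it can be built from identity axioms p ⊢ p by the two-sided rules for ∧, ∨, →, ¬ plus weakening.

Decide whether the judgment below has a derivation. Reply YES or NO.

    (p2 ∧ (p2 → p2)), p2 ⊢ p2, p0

Derivation trace:
[WL] (p2 ∧ (p2 → p2)), p2 ⊢ p2, p0
  [∧L] (p2 ∧ (p2 → p2)) ⊢ p2, p0
    [→L] p2, (p2 → p2) ⊢ p2, p0
      [Ax] p2 ⊢ p2
      [WR] p2 ⊢ p2, p0
        [Ax] p2 ⊢ p2

Result: YES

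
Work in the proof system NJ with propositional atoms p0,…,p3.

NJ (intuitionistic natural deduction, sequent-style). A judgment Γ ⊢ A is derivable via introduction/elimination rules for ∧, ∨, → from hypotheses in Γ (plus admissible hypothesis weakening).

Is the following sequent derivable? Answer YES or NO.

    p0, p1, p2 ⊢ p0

Proof tree:
[Wk] p0, p1, p2 ⊢ p0
  [Wk] p0, p1 ⊢ p0
    [Ax] p0 ⊢ p0

Result: YES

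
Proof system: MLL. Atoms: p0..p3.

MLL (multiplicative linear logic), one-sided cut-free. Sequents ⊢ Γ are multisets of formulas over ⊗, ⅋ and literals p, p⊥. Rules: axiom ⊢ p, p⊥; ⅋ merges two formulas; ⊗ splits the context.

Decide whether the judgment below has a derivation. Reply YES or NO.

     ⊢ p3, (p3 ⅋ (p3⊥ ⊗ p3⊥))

Proof tree:
[⅋]  ⊢ p3, (p3 ⅋ (p3⊥ ⊗ p3⊥))
  [⊗]  ⊢ p3, p3, (p3⊥ ⊗ p3⊥)
    [Ax]  ⊢ p3, p3⊥
    [Ax]  ⊢ p3, p3⊥

Result: YES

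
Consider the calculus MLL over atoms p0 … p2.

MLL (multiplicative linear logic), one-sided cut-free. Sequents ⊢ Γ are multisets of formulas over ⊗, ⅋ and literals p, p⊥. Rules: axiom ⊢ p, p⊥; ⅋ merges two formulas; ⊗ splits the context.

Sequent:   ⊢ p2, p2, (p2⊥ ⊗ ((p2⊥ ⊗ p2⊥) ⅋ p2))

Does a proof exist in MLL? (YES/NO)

Proof tree:
[⊗]  ⊢ p2, p2, (p2⊥ ⊗ ((p2⊥ ⊗ p2⊥) ⅋ p2))
  [Ax]  ⊢ p2, p2⊥
  [⅋]  ⊢ p2, ((p2⊥ ⊗ p2⊥) ⅋ p2)
    [⊗]  ⊢ p2, p2, (p2⊥ ⊗ p2⊥)
      [Ax]  ⊢ p2, p2⊥
      [Ax]  ⊢ p2, p2⊥

Result: YES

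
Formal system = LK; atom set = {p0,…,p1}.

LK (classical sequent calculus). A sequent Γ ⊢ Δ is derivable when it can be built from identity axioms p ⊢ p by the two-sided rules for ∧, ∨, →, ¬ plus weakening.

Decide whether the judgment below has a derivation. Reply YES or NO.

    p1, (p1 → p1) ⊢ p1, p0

Derivation (root first):
[→L] p1, (p1 → p1) ⊢ p1, p0
  [Ax] p1 ⊢ p1
  [WR] p1 ⊢ p1, p0
    [Ax] p1 ⊢ p1

Result: YES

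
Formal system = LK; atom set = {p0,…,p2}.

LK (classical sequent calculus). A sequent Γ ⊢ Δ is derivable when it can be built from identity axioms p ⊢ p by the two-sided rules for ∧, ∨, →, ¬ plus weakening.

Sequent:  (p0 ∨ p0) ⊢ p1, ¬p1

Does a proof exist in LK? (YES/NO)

Derivation (root first):
[¬R] (p0 ∨ p0) ⊢ p1, ¬p1
  [∨L] p1, (p0 ∨ p0) ⊢ p1
    [WL] p1, p0 ⊢ p1
      [Ax] p1 ⊢ p1
    [WL] p1, p0 ⊢ p1
      [Ax] p1 ⊢ p1

Result: YES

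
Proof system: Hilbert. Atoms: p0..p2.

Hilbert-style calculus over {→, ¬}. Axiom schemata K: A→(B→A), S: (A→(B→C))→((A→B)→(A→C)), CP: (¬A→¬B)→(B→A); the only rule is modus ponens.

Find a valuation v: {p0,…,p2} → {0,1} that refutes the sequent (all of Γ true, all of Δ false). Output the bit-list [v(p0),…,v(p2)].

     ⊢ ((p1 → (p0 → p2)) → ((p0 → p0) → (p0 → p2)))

Search for a countermodel by truth-table:
  v=000: Γ:[] Δ:[((p1 → (p0 → p2)) → ((p0 → p0) → (p0 → p2)))=T] refutes=False
  v=001: Γ:[] Δ:[((p1 → (p0 → p2)) → ((p0 → p0) → (p0 → p2)))=T] refutes=False
  v=010: Γ:[] Δ:[((p1 → (p0 → p2)) → ((p0 → p0) → (p0 → p2)))=T] refutes=False
  v=011: Γ:[] Δ:[((p1 → (p0 → p2)) → ((p0 → p0) → (p0 → p2)))=T] refutes=False
  v=100: Γ:[] Δ:[((p1 → (p0 → p2)) → ((p0 → p0) → (p0 → p2)))=F] refutes=True  ← countermodel

Result: [1, 0, 0]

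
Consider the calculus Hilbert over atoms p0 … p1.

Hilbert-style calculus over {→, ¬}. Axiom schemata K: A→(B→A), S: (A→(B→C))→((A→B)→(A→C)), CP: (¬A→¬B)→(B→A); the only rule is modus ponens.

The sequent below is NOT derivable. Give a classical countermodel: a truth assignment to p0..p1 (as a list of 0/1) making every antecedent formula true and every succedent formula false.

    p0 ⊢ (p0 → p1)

Enumerate valuations to refute Γ ⊢ Δ:
  v=00: Γ:[p0=F] Δ:[(p0 → p1)=T] refutes=False
  v=01: Γ:[p0=F] Δ:[(p0 → p1)=T] refutes=False
  v=10: Γ:[p0=T] Δ:[(p0 → p1)=F] refutes=True  ← countermodel

Result: [1, 0]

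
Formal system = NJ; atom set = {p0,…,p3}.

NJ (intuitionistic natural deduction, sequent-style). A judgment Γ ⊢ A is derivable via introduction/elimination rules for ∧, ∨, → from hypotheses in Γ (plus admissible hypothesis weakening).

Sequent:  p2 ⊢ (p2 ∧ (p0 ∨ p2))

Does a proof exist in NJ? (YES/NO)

Derivation trace:
[∧I] p2 ⊢ (p2 ∧ (p0 ∨ p2))
  [Ax] p2 ⊢ p2
  [∨I₂] p2 ⊢ (p0 ∨ p2)
    [Ax] p2 ⊢ p2

Result: YES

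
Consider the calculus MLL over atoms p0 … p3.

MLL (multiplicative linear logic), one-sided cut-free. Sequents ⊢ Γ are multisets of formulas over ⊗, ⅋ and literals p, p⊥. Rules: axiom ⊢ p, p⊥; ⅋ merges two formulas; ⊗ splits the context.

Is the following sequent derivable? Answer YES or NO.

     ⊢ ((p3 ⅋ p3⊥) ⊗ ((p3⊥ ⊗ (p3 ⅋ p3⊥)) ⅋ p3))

Derivation trace:
[⊗]  ⊢ ((p3 ⅋ p3⊥) ⊗ ((p3⊥ ⊗ (p3 ⅋ p3⊥)) ⅋ p3))
  [⅋]  ⊢ (p3 ⅋ p3⊥)
    [Ax]  ⊢ p3, p3⊥
  [⅋]  ⊢ ((p3⊥ ⊗ (p3 ⅋ p3⊥)) ⅋ p3)
    [⊗]  ⊢ p3, (p3⊥ ⊗ (p3 ⅋ p3⊥))
      [Ax]  ⊢ p3, p3⊥
      [⅋]  ⊢ (p3 ⅋ p3⊥)
        [Ax]  ⊢ p3, p3⊥

Result: YES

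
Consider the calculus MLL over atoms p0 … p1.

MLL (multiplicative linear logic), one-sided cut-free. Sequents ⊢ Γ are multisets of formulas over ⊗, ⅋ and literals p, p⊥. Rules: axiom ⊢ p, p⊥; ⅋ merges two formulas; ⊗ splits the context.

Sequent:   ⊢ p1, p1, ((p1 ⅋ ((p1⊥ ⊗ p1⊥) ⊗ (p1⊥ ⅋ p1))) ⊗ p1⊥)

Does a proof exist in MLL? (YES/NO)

Proof tree:
[⊗]  ⊢ p1, p1, ((p1 ⅋ ((p1⊥ ⊗ p1⊥) ⊗ (p1⊥ ⅋ p1))) ⊗ p1⊥)
  [⅋]  ⊢ p1, (p1 ⅋ ((p1⊥ ⊗ p1⊥) ⊗ (p1⊥ ⅋ p1)))
    [⊗]  ⊢ p1, p1, ((p1⊥ ⊗ p1⊥) ⊗ (p1⊥ ⅋ p1))
      [⊗]  ⊢ p1, p1, (p1⊥ ⊗ p1⊥)
        [Ax]  ⊢ p1, p1⊥
        [Ax]  ⊢ p1, p1⊥
      [⅋]  ⊢ (p1⊥ ⅋ p1)
        [Ax]  ⊢ p1, p1⊥
  [Ax]  ⊢ p1, p1⊥

Result: YES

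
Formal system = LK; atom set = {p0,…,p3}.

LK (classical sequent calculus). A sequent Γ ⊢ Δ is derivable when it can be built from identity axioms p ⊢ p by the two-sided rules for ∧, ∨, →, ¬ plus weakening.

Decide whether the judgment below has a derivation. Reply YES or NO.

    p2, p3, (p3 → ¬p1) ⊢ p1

Enumerate valuations to refute Γ ⊢ Δ:
  v=0000: Γ:[p2=F, p3=F, (p3 → ¬p1)=T] Δ:[p1=F] refutes=False
  v=0001: Γ:[p2=F, p3=T, (p3 → ¬p1)=T] Δ:[p1=F] refutes=False
  v=0010: Γ:[p2=T, p3=F, (p3 → ¬p1)=T] Δ:[p1=F] refutes=False
  v=0011: Γ:[p2=T, p3=T, (p3 → ¬p1)=T] Δ:[p1=F] refutes=True  ← countermodel

Result: NO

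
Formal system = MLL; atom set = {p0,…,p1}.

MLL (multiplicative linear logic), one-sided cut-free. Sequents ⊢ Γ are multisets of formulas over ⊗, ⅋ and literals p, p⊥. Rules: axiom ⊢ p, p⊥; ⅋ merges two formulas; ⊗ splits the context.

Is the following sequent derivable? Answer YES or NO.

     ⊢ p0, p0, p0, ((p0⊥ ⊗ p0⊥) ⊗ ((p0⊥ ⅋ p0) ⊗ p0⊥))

Derivation trace:
[⊗]  ⊢ p0, p0, p0, ((p0⊥ ⊗ p0⊥) ⊗ ((p0⊥ ⅋ p0) ⊗ p0⊥))
  [⊗]  ⊢ p0, p0, (p0⊥ ⊗ p0⊥)
    [Ax]  ⊢ p0, p0⊥
    [Ax]  ⊢ p0, p0⊥
  [⊗]  ⊢ p0, ((p0⊥ ⅋ p0) ⊗ p0⊥)
    [⅋]  ⊢ (p0⊥ ⅋ p0)
      [Ax]  ⊢ p0, p0⊥
    [Ax]  ⊢ p0, p0⊥

Result: YES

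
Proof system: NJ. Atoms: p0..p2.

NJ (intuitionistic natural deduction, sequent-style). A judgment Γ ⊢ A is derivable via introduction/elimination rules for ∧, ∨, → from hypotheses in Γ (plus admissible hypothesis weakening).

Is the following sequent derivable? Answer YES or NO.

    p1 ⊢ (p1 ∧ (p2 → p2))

Proof tree:
[∧I] p1 ⊢ (p1 ∧ (p2 → p2))
  [Ax] p1 ⊢ p1
  [→I]  ⊢ (p2 → p2)
    [Ax] p2 ⊢ p2

Result: YES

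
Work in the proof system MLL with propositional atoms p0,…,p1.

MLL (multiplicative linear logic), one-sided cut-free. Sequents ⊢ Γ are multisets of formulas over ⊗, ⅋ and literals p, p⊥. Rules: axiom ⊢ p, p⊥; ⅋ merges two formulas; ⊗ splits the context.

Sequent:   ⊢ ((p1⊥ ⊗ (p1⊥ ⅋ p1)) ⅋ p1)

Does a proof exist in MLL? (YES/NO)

Derivation trace:
[⅋]  ⊢ ((p1⊥ ⊗ (p1⊥ ⅋ p1)) ⅋ p1)
  [⊗]  ⊢ p1, (p1⊥ ⊗ (p1⊥ ⅋ p1))
    [Ax]  ⊢ p1, p1⊥
    [⅋]  ⊢ (p1⊥ ⅋ p1)
      [Ax]  ⊢ p1, p1⊥

Result: YES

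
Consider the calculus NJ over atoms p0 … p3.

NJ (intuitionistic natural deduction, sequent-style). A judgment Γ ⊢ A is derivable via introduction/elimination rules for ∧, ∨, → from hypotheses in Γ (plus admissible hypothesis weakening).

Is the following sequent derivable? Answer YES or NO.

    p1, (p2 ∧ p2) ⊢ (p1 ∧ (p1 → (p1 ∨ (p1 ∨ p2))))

Derivation trace:
[∧I] p1, (p2 ∧ p2) ⊢ (p1 ∧ (p1 → (p1 ∨ (p1 ∨ p2))))
  [Wk] p1, (p2 ∧ p2) ⊢ p1
    [Ax] p1 ⊢ p1
  [→I]  ⊢ (p1 → (p1 ∨ (p1 ∨ p2)))
    [∨I₂] p1 ⊢ (p1 ∨ (p1 ∨ p2))
      [∨I₁] p1 ⊢ (p1 ∨ p2)
        [Ax] p1 ⊢ p1

Result: YES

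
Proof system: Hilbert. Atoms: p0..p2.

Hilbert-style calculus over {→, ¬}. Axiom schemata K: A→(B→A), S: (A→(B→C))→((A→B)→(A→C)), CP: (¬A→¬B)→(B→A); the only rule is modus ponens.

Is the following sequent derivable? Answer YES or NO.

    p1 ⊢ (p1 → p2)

Enumerate valuations to refute Γ ⊢ Δ:
  v=000: Γ:[p1=F] Δ:[(p1 → p2)=T] refutes=False
  v=001: Γ:[p1=F] Δ:[(p1 → p2)=T] refutes=False
  v=010: Γ:[p1=T] Δ:[(p1 → p2)=F] refutes=True  ← countermodel

Result: NO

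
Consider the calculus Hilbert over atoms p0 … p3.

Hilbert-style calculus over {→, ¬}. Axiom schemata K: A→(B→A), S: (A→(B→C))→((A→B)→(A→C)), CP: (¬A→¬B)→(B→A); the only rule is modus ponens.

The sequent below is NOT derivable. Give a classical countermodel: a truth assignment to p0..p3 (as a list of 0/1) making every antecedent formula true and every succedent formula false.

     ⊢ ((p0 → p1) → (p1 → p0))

Truth-table refutation:
  v=0000: Γ:[] Δ:[((p0 → p1) → (p1 → p0))=T] refutes=False
  v=0001: Γ:[] Δ:[((p0 → p1) → (p1 → p0))=T] refutes=False
  v=0010: Γ:[] Δ:[((p0 → p1) → (p1 → p0))=T] refutes=False
  v=0011: Γ:[] Δ:[((p0 → p1) → (p1 → p0))=T] refutes=False
  v=0100: Γ:[] Δ:[((p0 → p1) → (p1 → p0))=F] refutes=True  ← countermodel

Result: [0, 1, 0, 0]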